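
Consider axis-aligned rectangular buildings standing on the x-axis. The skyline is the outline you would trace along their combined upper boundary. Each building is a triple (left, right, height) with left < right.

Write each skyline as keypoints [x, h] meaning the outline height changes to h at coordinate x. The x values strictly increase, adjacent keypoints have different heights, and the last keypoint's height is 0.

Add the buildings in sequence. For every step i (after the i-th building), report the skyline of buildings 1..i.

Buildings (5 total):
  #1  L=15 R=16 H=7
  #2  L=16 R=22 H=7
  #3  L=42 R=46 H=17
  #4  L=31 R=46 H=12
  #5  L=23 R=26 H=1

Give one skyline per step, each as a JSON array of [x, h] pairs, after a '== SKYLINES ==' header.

== SKYLINES ==
[[15,7],[16,0]]
[[15,7],[22,0]]
[[15,7],[22,0],[42,17],[46,0]]
[[15,7],[22,0],[31,12],[42,17],[46,0]]
[[15,7],[22,0],[23,1],[26,0],[31,12],[42,17],[46,0]]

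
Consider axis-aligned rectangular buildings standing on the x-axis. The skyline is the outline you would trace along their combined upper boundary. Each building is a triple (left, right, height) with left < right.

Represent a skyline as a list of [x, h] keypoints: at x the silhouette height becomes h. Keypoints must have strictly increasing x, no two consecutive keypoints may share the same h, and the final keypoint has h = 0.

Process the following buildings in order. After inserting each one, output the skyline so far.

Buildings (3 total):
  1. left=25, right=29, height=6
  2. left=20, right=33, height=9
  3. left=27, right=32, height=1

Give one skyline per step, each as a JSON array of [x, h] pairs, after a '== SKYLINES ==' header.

== SKYLINES ==
[[25,6],[29,0]]
[[20,9],[33,0]]
[[20,9],[33,0]]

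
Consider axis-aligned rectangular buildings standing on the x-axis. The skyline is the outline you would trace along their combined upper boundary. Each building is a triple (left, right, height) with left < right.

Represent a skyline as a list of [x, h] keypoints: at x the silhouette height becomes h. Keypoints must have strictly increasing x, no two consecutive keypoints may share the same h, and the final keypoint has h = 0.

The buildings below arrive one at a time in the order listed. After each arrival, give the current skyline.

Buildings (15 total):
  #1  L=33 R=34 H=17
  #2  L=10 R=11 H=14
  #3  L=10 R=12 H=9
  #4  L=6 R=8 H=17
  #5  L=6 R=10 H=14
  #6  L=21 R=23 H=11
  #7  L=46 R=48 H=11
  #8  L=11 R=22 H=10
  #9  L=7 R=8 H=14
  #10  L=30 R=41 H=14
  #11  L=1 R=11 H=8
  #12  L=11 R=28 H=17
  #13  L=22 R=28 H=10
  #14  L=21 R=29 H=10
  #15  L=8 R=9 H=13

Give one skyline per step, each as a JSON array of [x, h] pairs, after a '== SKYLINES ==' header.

== SKYLINES ==
[[33,17],[34,0]]
[[10,14],[11,0],[33,17],[34,0]]
[[10,14],[11,9],[12,0],[33,17],[34,0]]
[[6,17],[8,0],[10,14],[11,9],[12,0],[33,17],[34,0]]
[[6,17],[8,14],[11,9],[12,0],[33,17],[34,0]]
[[6,17],[8,14],[11,9],[12,0],[21,11],[23,0],[33,17],[34,0]]
[[6,17],[8,14],[11,9],[12,0],[21,11],[23,0],[33,17],[34,0],[46,11],[48,0]]
[[6,17],[8,14],[11,10],[21,11],[23,0],[33,17],[34,0],[46,11],[48,0]]
[[6,17],[8,14],[11,10],[21,11],[23,0],[33,17],[34,0],[46,11],[48,0]]
[[6,17],[8,14],[11,10],[21,11],[23,0],[30,14],[33,17],[34,14],[41,0],[46,11],[48,0]]
[[1,8],[6,17],[8,14],[11,10],[21,11],[23,0],[30,14],[33,17],[34,14],[41,0],[46,11],[48,0]]
[[1,8],[6,17],[8,14],[11,17],[28,0],[30,14],[33,17],[34,14],[41,0],[46,11],[48,0]]
[[1,8],[6,17],[8,14],[11,17],[28,0],[30,14],[33,17],[34,14],[41,0],[46,11],[48,0]]
[[1,8],[6,17],[8,14],[11,17],[28,10],[29,0],[30,14],[33,17],[34,14],[41,0],[46,11],[48,0]]
[[1,8],[6,17],[8,14],[11,17],[28,10],[29,0],[30,14],[33,17],[34,14],[41,0],[46,11],[48,0]]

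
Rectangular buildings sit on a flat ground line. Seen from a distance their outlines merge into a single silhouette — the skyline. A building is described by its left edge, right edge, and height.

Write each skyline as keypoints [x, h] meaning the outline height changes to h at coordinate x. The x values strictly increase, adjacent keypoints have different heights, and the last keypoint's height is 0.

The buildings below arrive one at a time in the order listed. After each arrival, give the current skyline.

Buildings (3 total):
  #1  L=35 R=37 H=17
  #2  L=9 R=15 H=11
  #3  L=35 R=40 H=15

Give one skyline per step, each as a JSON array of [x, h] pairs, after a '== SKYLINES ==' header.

== SKYLINES ==
[[35,17],[37,0]]
[[9,11],[15,0],[35,17],[37,0]]
[[9,11],[15,0],[35,17],[37,15],[40,0]]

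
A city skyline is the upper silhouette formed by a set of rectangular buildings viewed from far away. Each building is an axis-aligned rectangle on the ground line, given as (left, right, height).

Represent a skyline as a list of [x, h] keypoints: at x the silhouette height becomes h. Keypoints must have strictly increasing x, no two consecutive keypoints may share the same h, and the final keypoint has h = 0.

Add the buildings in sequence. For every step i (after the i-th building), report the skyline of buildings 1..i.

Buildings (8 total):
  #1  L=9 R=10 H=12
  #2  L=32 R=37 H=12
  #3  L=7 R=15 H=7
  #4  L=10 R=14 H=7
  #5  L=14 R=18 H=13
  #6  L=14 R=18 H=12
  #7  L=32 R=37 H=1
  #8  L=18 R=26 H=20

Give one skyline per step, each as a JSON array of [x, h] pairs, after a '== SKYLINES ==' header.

== SKYLINES ==
[[9,12],[10,0]]
[[9,12],[10,0],[32,12],[37,0]]
[[7,7],[9,12],[10,7],[15,0],[32,12],[37,0]]
[[7,7],[9,12],[10,7],[15,0],[32,12],[37,0]]
[[7,7],[9,12],[10,7],[14,13],[18,0],[32,12],[37,0]]
[[7,7],[9,12],[10,7],[14,13],[18,0],[32,12],[37,0]]
[[7,7],[9,12],[10,7],[14,13],[18,0],[32,12],[37,0]]
[[7,7],[9,12],[10,7],[14,13],[18,20],[26,0],[32,12],[37,0]]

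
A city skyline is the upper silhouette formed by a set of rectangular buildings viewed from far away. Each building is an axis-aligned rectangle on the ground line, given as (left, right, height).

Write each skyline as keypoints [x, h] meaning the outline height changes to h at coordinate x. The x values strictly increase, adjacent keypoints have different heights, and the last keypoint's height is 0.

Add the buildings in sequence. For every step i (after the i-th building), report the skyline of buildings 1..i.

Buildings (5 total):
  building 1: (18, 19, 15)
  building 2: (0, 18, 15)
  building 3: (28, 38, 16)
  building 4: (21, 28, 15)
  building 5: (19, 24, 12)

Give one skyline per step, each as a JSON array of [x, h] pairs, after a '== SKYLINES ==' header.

== SKYLINES ==
[[18,15],[19,0]]
[[0,15],[19,0]]
[[0,15],[19,0],[28,16],[38,0]]
[[0,15],[19,0],[21,15],[28,16],[38,0]]
[[0,15],[19,12],[21,15],[28,16],[38,0]]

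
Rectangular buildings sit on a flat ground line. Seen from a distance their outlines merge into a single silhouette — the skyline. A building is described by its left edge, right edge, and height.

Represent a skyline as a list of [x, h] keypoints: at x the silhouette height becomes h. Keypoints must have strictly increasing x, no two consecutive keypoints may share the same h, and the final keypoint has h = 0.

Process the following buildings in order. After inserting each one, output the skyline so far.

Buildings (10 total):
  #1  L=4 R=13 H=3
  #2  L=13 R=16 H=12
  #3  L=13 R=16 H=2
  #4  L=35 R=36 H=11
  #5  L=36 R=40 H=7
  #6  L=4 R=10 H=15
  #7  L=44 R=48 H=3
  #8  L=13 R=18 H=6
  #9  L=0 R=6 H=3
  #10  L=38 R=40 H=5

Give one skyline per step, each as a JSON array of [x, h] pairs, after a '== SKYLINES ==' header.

== SKYLINES ==
[[4,3],[13,0]]
[[4,3],[13,12],[16,0]]
[[4,3],[13,12],[16,0]]
[[4,3],[13,12],[16,0],[35,11],[36,0]]
[[4,3],[13,12],[16,0],[35,11],[36,7],[40,0]]
[[4,15],[10,3],[13,12],[16,0],[35,11],[36,7],[40,0]]
[[4,15],[10,3],[13,12],[16,0],[35,11],[36,7],[40,0],[44,3],[48,0]]
[[4,15],[10,3],[13,12],[16,6],[18,0],[35,11],[36,7],[40,0],[44,3],[48,0]]
[[0,3],[4,15],[10,3],[13,12],[16,6],[18,0],[35,11],[36,7],[40,0],[44,3],[48,0]]
[[0,3],[4,15],[10,3],[13,12],[16,6],[18,0],[35,11],[36,7],[40,0],[44,3],[48,0]]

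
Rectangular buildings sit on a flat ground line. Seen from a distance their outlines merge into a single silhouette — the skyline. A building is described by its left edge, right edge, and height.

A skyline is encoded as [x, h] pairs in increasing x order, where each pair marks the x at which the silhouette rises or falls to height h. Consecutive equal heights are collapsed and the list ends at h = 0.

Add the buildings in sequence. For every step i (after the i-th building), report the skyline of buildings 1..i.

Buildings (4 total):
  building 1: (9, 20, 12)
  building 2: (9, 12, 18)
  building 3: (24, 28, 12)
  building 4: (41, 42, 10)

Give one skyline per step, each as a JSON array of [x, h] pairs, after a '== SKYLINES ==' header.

== SKYLINES ==
[[9,12],[20,0]]
[[9,18],[12,12],[20,0]]
[[9,18],[12,12],[20,0],[24,12],[28,0]]
[[9,18],[12,12],[20,0],[24,12],[28,0],[41,10],[42,0]]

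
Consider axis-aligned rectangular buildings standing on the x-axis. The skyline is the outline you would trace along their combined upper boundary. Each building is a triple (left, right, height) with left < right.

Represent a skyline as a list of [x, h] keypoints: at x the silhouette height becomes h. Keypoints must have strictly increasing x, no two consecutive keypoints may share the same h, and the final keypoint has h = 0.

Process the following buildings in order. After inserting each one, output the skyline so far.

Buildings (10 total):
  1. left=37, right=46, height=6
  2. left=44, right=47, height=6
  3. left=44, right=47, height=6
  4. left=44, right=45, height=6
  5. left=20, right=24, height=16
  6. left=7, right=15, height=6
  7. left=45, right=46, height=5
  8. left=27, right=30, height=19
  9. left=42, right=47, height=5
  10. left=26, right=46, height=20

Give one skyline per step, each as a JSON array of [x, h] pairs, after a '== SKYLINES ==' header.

== SKYLINES ==
[[37,6],[46,0]]
[[37,6],[47,0]]
[[37,6],[47,0]]
[[37,6],[47,0]]
[[20,16],[24,0],[37,6],[47,0]]
[[7,6],[15,0],[20,16],[24,0],[37,6],[47,0]]
[[7,6],[15,0],[20,16],[24,0],[37,6],[47,0]]
[[7,6],[15,0],[20,16],[24,0],[27,19],[30,0],[37,6],[47,0]]
[[7,6],[15,0],[20,16],[24,0],[27,19],[30,0],[37,6],[47,0]]
[[7,6],[15,0],[20,16],[24,0],[26,20],[46,6],[47,0]]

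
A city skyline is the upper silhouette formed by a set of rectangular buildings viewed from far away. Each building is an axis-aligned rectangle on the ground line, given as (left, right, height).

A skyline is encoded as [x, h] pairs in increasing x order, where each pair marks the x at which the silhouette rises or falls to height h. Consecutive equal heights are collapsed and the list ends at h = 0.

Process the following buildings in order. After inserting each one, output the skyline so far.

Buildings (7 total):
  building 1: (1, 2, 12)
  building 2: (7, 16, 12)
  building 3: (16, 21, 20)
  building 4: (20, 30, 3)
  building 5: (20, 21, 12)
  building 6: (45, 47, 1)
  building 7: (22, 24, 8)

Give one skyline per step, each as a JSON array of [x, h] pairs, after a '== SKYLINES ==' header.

== SKYLINES ==
[[1,12],[2,0]]
[[1,12],[2,0],[7,12],[16,0]]
[[1,12],[2,0],[7,12],[16,20],[21,0]]
[[1,12],[2,0],[7,12],[16,20],[21,3],[30,0]]
[[1,12],[2,0],[7,12],[16,20],[21,3],[30,0]]
[[1,12],[2,0],[7,12],[16,20],[21,3],[30,0],[45,1],[47,0]]
[[1,12],[2,0],[7,12],[16,20],[21,3],[22,8],[24,3],[30,0],[45,1],[47,0]]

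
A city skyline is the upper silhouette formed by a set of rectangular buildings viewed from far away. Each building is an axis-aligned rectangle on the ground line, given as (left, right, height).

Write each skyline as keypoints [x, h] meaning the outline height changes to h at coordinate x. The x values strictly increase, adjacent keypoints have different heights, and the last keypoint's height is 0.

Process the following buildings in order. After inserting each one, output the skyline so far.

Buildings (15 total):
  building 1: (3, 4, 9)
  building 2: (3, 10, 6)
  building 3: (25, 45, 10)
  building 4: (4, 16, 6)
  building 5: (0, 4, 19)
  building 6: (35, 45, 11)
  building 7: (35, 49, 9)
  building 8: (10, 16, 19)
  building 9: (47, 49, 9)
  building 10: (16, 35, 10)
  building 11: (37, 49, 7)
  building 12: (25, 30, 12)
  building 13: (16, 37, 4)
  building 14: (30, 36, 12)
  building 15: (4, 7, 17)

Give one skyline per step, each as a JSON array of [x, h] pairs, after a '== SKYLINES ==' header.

== SKYLINES ==
[[3,9],[4,0]]
[[3,9],[4,6],[10,0]]
[[3,9],[4,6],[10,0],[25,10],[45,0]]
[[3,9],[4,6],[16,0],[25,10],[45,0]]
[[0,19],[4,6],[16,0],[25,10],[45,0]]
[[0,19],[4,6],[16,0],[25,10],[35,11],[45,0]]
[[0,19],[4,6],[16,0],[25,10],[35,11],[45,9],[49,0]]
[[0,19],[4,6],[10,19],[16,0],[25,10],[35,11],[45,9],[49,0]]
[[0,19],[4,6],[10,19],[16,0],[25,10],[35,11],[45,9],[49,0]]
[[0,19],[4,6],[10,19],[16,10],[35,11],[45,9],[49,0]]
[[0,19],[4,6],[10,19],[16,10],[35,11],[45,9],[49,0]]
[[0,19],[4,6],[10,19],[16,10],[25,12],[30,10],[35,11],[45,9],[49,0]]
[[0,19],[4,6],[10,19],[16,10],[25,12],[30,10],[35,11],[45,9],[49,0]]
[[0,19],[4,6],[10,19],[16,10],[25,12],[36,11],[45,9],[49,0]]
[[0,19],[4,17],[7,6],[10,19],[16,10],[25,12],[36,11],[45,9],[49,0]]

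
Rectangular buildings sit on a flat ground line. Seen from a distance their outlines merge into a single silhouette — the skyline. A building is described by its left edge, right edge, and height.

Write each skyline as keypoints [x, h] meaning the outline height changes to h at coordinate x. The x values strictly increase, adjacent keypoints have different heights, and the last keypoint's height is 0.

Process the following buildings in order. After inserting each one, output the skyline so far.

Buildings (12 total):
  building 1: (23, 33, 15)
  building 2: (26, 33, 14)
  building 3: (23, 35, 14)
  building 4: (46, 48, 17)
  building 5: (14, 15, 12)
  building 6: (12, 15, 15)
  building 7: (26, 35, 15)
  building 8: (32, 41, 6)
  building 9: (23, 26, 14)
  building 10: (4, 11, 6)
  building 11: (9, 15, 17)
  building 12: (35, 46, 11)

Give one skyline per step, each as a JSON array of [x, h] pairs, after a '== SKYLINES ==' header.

== SKYLINES ==
[[23,15],[33,0]]
[[23,15],[33,0]]
[[23,15],[33,14],[35,0]]
[[23,15],[33,14],[35,0],[46,17],[48,0]]
[[14,12],[15,0],[23,15],[33,14],[35,0],[46,17],[48,0]]
[[12,15],[15,0],[23,15],[33,14],[35,0],[46,17],[48,0]]
[[12,15],[15,0],[23,15],[35,0],[46,17],[48,0]]
[[12,15],[15,0],[23,15],[35,6],[41,0],[46,17],[48,0]]
[[12,15],[15,0],[23,15],[35,6],[41,0],[46,17],[48,0]]
[[4,6],[11,0],[12,15],[15,0],[23,15],[35,6],[41,0],[46,17],[48,0]]
[[4,6],[9,17],[15,0],[23,15],[35,6],[41,0],[46,17],[48,0]]
[[4,6],[9,17],[15,0],[23,15],[35,11],[46,17],[48,0]]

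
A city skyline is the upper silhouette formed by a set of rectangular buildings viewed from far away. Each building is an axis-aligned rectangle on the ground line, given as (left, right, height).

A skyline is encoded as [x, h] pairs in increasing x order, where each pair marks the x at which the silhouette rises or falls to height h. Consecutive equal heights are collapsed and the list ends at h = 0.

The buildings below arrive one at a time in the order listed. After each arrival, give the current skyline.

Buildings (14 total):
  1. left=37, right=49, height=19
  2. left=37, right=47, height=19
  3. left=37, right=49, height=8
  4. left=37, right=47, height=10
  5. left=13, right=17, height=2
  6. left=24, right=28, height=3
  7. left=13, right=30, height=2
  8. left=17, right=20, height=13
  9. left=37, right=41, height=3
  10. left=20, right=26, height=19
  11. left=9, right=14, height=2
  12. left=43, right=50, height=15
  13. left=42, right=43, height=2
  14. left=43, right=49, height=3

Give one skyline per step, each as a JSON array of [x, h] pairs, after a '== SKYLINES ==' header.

== SKYLINES ==
[[37,19],[49,0]]
[[37,19],[49,0]]
[[37,19],[49,0]]
[[37,19],[49,0]]
[[13,2],[17,0],[37,19],[49,0]]
[[13,2],[17,0],[24,3],[28,0],[37,19],[49,0]]
[[13,2],[24,3],[28,2],[30,0],[37,19],[49,0]]
[[13,2],[17,13],[20,2],[24,3],[28,2],[30,0],[37,19],[49,0]]
[[13,2],[17,13],[20,2],[24,3],[28,2],[30,0],[37,19],[49,0]]
[[13,2],[17,13],[20,19],[26,3],[28,2],[30,0],[37,19],[49,0]]
[[9,2],[17,13],[20,19],[26,3],[28,2],[30,0],[37,19],[49,0]]
[[9,2],[17,13],[20,19],[26,3],[28,2],[30,0],[37,19],[49,15],[50,0]]
[[9,2],[17,13],[20,19],[26,3],[28,2],[30,0],[37,19],[49,15],[50,0]]
[[9,2],[17,13],[20,19],[26,3],[28,2],[30,0],[37,19],[49,15],[50,0]]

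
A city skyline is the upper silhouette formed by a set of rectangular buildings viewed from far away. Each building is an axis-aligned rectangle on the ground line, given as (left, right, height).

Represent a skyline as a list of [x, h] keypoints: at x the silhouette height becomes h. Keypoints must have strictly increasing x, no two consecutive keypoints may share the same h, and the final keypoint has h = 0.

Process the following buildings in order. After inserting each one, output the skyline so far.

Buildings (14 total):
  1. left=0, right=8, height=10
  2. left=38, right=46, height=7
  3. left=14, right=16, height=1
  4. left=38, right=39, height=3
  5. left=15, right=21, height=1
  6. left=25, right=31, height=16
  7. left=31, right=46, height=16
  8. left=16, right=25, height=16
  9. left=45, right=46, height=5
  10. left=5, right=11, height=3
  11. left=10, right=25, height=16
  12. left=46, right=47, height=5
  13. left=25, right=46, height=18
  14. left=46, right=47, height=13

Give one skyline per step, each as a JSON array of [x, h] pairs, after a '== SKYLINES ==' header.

== SKYLINES ==
[[0,10],[8,0]]
[[0,10],[8,0],[38,7],[46,0]]
[[0,10],[8,0],[14,1],[16,0],[38,7],[46,0]]
[[0,10],[8,0],[14,1],[16,0],[38,7],[46,0]]
[[0,10],[8,0],[14,1],[21,0],[38,7],[46,0]]
[[0,10],[8,0],[14,1],[21,0],[25,16],[31,0],[38,7],[46,0]]
[[0,10],[8,0],[14,1],[21,0],[25,16],[46,0]]
[[0,10],[8,0],[14,1],[16,16],[46,0]]
[[0,10],[8,0],[14,1],[16,16],[46,0]]
[[0,10],[8,3],[11,0],[14,1],[16,16],[46,0]]
[[0,10],[8,3],[10,16],[46,0]]
[[0,10],[8,3],[10,16],[46,5],[47,0]]
[[0,10],[8,3],[10,16],[25,18],[46,5],[47,0]]
[[0,10],[8,3],[10,16],[25,18],[46,13],[47,0]]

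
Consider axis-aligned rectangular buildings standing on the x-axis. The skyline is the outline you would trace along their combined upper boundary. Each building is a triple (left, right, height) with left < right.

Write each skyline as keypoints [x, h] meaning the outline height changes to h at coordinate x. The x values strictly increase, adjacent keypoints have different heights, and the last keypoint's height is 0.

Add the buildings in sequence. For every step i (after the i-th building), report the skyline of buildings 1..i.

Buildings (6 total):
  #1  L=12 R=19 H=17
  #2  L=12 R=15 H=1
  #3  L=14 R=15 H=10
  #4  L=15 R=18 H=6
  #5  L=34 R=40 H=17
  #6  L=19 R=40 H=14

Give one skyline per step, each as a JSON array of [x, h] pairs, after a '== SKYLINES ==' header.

== SKYLINES ==
[[12,17],[19,0]]
[[12,17],[19,0]]
[[12,17],[19,0]]
[[12,17],[19,0]]
[[12,17],[19,0],[34,17],[40,0]]
[[12,17],[19,14],[34,17],[40,0]]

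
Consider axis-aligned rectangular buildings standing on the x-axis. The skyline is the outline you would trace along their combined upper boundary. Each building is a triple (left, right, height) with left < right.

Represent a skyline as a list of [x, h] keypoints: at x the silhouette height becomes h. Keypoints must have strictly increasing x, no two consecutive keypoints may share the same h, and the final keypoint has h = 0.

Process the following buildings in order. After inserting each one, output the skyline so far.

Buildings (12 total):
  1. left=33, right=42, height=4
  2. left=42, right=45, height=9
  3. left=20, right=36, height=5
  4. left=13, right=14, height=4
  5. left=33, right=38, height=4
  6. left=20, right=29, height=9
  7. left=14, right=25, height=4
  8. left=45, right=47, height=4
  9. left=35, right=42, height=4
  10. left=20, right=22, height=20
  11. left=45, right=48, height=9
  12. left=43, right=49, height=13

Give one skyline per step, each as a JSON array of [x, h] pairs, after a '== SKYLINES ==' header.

== SKYLINES ==
[[33,4],[42,0]]
[[33,4],[42,9],[45,0]]
[[20,5],[36,4],[42,9],[45,0]]
[[13,4],[14,0],[20,5],[36,4],[42,9],[45,0]]
[[13,4],[14,0],[20,5],[36,4],[42,9],[45,0]]
[[13,4],[14,0],[20,9],[29,5],[36,4],[42,9],[45,0]]
[[13,4],[20,9],[29,5],[36,4],[42,9],[45,0]]
[[13,4],[20,9],[29,5],[36,4],[42,9],[45,4],[47,0]]
[[13,4],[20,9],[29,5],[36,4],[42,9],[45,4],[47,0]]
[[13,4],[20,20],[22,9],[29,5],[36,4],[42,9],[45,4],[47,0]]
[[13,4],[20,20],[22,9],[29,5],[36,4],[42,9],[48,0]]
[[13,4],[20,20],[22,9],[29,5],[36,4],[42,9],[43,13],[49,0]]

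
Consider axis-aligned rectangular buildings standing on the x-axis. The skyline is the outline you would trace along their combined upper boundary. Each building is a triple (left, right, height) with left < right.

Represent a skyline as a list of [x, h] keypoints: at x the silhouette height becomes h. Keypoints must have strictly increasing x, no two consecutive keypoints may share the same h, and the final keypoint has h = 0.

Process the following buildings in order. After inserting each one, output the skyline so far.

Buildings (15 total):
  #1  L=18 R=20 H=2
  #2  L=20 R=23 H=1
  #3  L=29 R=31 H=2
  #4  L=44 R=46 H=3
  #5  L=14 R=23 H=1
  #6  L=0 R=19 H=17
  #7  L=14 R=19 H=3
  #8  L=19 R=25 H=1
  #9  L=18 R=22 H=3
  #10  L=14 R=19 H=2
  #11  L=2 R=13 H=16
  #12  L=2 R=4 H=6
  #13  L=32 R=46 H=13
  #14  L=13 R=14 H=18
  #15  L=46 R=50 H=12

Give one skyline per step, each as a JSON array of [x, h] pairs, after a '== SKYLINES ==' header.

== SKYLINES ==
[[18,2],[20,0]]
[[18,2],[20,1],[23,0]]
[[18,2],[20,1],[23,0],[29,2],[31,0]]
[[18,2],[20,1],[23,0],[29,2],[31,0],[44,3],[46,0]]
[[14,1],[18,2],[20,1],[23,0],[29,2],[31,0],[44,3],[46,0]]
[[0,17],[19,2],[20,1],[23,0],[29,2],[31,0],[44,3],[46,0]]
[[0,17],[19,2],[20,1],[23,0],[29,2],[31,0],[44,3],[46,0]]
[[0,17],[19,2],[20,1],[25,0],[29,2],[31,0],[44,3],[46,0]]
[[0,17],[19,3],[22,1],[25,0],[29,2],[31,0],[44,3],[46,0]]
[[0,17],[19,3],[22,1],[25,0],[29,2],[31,0],[44,3],[46,0]]
[[0,17],[19,3],[22,1],[25,0],[29,2],[31,0],[44,3],[46,0]]
[[0,17],[19,3],[22,1],[25,0],[29,2],[31,0],[44,3],[46,0]]
[[0,17],[19,3],[22,1],[25,0],[29,2],[31,0],[32,13],[46,0]]
[[0,17],[13,18],[14,17],[19,3],[22,1],[25,0],[29,2],[31,0],[32,13],[46,0]]
[[0,17],[13,18],[14,17],[19,3],[22,1],[25,0],[29,2],[31,0],[32,13],[46,12],[50,0]]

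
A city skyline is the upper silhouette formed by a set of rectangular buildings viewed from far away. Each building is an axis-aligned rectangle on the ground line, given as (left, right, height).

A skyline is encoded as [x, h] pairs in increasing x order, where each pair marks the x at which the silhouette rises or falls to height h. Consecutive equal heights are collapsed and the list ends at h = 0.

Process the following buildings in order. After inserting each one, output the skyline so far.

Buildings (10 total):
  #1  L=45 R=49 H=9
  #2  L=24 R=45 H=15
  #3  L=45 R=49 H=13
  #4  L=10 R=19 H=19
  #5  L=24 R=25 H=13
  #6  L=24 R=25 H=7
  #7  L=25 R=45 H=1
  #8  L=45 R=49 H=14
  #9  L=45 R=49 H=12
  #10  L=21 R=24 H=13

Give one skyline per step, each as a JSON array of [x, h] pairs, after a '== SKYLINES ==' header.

== SKYLINES ==
[[45,9],[49,0]]
[[24,15],[45,9],[49,0]]
[[24,15],[45,13],[49,0]]
[[10,19],[19,0],[24,15],[45,13],[49,0]]
[[10,19],[19,0],[24,15],[45,13],[49,0]]
[[10,19],[19,0],[24,15],[45,13],[49,0]]
[[10,19],[19,0],[24,15],[45,13],[49,0]]
[[10,19],[19,0],[24,15],[45,14],[49,0]]
[[10,19],[19,0],[24,15],[45,14],[49,0]]
[[10,19],[19,0],[21,13],[24,15],[45,14],[49,0]]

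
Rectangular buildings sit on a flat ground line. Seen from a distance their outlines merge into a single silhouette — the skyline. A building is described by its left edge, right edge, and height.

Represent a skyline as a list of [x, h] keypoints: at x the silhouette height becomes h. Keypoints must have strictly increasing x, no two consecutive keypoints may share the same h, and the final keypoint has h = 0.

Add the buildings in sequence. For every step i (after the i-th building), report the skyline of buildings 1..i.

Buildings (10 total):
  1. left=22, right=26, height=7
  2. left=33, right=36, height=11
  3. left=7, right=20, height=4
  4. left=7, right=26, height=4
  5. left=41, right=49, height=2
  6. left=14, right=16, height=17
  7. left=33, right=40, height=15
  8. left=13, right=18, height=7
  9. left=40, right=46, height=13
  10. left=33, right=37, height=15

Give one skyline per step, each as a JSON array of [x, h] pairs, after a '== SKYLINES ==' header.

== SKYLINES ==
[[22,7],[26,0]]
[[22,7],[26,0],[33,11],[36,0]]
[[7,4],[20,0],[22,7],[26,0],[33,11],[36,0]]
[[7,4],[22,7],[26,0],[33,11],[36,0]]
[[7,4],[22,7],[26,0],[33,11],[36,0],[41,2],[49,0]]
[[7,4],[14,17],[16,4],[22,7],[26,0],[33,11],[36,0],[41,2],[49,0]]
[[7,4],[14,17],[16,4],[22,7],[26,0],[33,15],[40,0],[41,2],[49,0]]
[[7,4],[13,7],[14,17],[16,7],[18,4],[22,7],[26,0],[33,15],[40,0],[41,2],[49,0]]
[[7,4],[13,7],[14,17],[16,7],[18,4],[22,7],[26,0],[33,15],[40,13],[46,2],[49,0]]
[[7,4],[13,7],[14,17],[16,7],[18,4],[22,7],[26,0],[33,15],[40,13],[46,2],[49,0]]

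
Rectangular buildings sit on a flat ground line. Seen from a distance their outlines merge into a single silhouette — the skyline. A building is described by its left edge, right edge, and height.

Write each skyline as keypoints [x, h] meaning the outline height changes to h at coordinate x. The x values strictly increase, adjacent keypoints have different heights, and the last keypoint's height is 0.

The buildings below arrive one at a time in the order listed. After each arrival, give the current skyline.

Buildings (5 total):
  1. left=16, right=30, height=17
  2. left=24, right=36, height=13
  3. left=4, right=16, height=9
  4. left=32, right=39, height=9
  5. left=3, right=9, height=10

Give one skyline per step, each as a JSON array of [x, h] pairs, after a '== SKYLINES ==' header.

== SKYLINES ==
[[16,17],[30,0]]
[[16,17],[30,13],[36,0]]
[[4,9],[16,17],[30,13],[36,0]]
[[4,9],[16,17],[30,13],[36,9],[39,0]]
[[3,10],[9,9],[16,17],[30,13],[36,9],[39,0]]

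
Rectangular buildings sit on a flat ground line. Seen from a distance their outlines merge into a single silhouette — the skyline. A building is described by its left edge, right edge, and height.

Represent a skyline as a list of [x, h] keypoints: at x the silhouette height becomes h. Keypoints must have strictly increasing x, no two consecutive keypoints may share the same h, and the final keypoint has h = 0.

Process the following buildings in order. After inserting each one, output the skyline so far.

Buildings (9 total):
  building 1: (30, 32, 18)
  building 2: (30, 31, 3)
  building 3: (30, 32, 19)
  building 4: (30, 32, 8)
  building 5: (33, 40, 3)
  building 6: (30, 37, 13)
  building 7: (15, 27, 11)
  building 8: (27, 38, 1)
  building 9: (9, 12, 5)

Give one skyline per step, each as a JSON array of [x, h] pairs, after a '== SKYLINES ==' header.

== SKYLINES ==
[[30,18],[32,0]]
[[30,18],[32,0]]
[[30,19],[32,0]]
[[30,19],[32,0]]
[[30,19],[32,0],[33,3],[40,0]]
[[30,19],[32,13],[37,3],[40,0]]
[[15,11],[27,0],[30,19],[32,13],[37,3],[40,0]]
[[15,11],[27,1],[30,19],[32,13],[37,3],[40,0]]
[[9,5],[12,0],[15,11],[27,1],[30,19],[32,13],[37,3],[40,0]]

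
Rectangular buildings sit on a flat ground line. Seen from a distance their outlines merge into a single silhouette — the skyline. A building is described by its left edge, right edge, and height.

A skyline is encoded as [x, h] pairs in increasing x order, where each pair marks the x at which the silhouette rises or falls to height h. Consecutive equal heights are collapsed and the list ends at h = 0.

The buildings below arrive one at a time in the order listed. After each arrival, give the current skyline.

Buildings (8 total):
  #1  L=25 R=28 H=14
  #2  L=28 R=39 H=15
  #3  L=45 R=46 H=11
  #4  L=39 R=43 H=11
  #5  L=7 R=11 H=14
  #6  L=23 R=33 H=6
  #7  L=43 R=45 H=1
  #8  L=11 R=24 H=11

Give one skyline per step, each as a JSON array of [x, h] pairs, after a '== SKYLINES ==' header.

== SKYLINES ==
[[25,14],[28,0]]
[[25,14],[28,15],[39,0]]
[[25,14],[28,15],[39,0],[45,11],[46,0]]
[[25,14],[28,15],[39,11],[43,0],[45,11],[46,0]]
[[7,14],[11,0],[25,14],[28,15],[39,11],[43,0],[45,11],[46,0]]
[[7,14],[11,0],[23,6],[25,14],[28,15],[39,11],[43,0],[45,11],[46,0]]
[[7,14],[11,0],[23,6],[25,14],[28,15],[39,11],[43,1],[45,11],[46,0]]
[[7,14],[11,11],[24,6],[25,14],[28,15],[39,11],[43,1],[45,11],[46,0]]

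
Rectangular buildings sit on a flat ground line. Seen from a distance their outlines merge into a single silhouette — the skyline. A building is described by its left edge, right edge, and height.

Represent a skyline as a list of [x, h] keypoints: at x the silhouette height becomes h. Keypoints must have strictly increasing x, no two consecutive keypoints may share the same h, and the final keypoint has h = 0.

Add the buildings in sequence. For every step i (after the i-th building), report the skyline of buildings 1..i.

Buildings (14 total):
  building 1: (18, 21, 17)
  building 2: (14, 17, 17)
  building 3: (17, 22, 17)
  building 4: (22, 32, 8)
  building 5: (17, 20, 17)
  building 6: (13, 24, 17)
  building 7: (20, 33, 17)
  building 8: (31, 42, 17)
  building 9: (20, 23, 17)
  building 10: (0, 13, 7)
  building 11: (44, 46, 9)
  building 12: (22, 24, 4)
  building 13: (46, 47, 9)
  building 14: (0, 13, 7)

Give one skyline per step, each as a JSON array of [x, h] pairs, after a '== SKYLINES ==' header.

== SKYLINES ==
[[18,17],[21,0]]
[[14,17],[17,0],[18,17],[21,0]]
[[14,17],[22,0]]
[[14,17],[22,8],[32,0]]
[[14,17],[22,8],[32,0]]
[[13,17],[24,8],[32,0]]
[[13,17],[33,0]]
[[13,17],[42,0]]
[[13,17],[42,0]]
[[0,7],[13,17],[42,0]]
[[0,7],[13,17],[42,0],[44,9],[46,0]]
[[0,7],[13,17],[42,0],[44,9],[46,0]]
[[0,7],[13,17],[42,0],[44,9],[47,0]]
[[0,7],[13,17],[42,0],[44,9],[47,0]]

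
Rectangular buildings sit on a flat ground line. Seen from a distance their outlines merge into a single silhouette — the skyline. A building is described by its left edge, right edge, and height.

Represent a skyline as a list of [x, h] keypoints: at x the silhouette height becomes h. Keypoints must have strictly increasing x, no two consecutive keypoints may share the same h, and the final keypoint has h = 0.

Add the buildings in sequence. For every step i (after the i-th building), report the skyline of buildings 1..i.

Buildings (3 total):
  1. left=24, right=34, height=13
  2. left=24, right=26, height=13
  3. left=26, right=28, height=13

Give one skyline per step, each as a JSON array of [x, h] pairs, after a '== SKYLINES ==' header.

== SKYLINES ==
[[24,13],[34,0]]
[[24,13],[34,0]]
[[24,13],[34,0]]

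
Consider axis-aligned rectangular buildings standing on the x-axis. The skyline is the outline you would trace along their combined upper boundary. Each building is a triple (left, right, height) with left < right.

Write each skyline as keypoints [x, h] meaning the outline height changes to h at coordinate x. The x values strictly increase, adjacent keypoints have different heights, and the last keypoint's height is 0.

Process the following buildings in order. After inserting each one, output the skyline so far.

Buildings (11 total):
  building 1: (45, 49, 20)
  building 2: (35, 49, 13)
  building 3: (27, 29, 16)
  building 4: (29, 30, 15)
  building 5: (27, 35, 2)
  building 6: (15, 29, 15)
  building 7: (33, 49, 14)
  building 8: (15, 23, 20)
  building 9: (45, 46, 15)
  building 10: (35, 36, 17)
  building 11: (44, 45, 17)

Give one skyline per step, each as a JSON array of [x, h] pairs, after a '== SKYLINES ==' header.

== SKYLINES ==
[[45,20],[49,0]]
[[35,13],[45,20],[49,0]]
[[27,16],[29,0],[35,13],[45,20],[49,0]]
[[27,16],[29,15],[30,0],[35,13],[45,20],[49,0]]
[[27,16],[29,15],[30,2],[35,13],[45,20],[49,0]]
[[15,15],[27,16],[29,15],[30,2],[35,13],[45,20],[49,0]]
[[15,15],[27,16],[29,15],[30,2],[33,14],[45,20],[49,0]]
[[15,20],[23,15],[27,16],[29,15],[30,2],[33,14],[45,20],[49,0]]
[[15,20],[23,15],[27,16],[29,15],[30,2],[33,14],[45,20],[49,0]]
[[15,20],[23,15],[27,16],[29,15],[30,2],[33,14],[35,17],[36,14],[45,20],[49,0]]
[[15,20],[23,15],[27,16],[29,15],[30,2],[33,14],[35,17],[36,14],[44,17],[45,20],[49,0]]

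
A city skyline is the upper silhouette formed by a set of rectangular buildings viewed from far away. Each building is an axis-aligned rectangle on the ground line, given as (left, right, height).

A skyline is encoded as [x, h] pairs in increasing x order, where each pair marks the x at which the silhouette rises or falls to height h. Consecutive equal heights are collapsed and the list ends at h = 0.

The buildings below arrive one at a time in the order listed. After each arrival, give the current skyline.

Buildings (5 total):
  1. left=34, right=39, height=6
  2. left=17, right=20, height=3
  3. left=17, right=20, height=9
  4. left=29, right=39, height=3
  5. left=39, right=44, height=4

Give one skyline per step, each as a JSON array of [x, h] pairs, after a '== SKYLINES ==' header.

== SKYLINES ==
[[34,6],[39,0]]
[[17,3],[20,0],[34,6],[39,0]]
[[17,9],[20,0],[34,6],[39,0]]
[[17,9],[20,0],[29,3],[34,6],[39,0]]
[[17,9],[20,0],[29,3],[34,6],[39,4],[44,0]]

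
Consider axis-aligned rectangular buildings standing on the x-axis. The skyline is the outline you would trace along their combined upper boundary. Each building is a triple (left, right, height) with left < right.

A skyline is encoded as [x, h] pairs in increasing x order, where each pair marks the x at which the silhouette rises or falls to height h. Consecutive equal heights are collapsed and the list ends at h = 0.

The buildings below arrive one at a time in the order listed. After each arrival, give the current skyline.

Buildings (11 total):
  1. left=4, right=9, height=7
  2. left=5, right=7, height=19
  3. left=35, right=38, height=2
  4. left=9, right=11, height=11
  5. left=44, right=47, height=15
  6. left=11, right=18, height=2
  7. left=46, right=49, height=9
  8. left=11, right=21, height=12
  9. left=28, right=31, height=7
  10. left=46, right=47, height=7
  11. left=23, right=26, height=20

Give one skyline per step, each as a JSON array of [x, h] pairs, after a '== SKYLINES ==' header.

== SKYLINES ==
[[4,7],[9,0]]
[[4,7],[5,19],[7,7],[9,0]]
[[4,7],[5,19],[7,7],[9,0],[35,2],[38,0]]
[[4,7],[5,19],[7,7],[9,11],[11,0],[35,2],[38,0]]
[[4,7],[5,19],[7,7],[9,11],[11,0],[35,2],[38,0],[44,15],[47,0]]
[[4,7],[5,19],[7,7],[9,11],[11,2],[18,0],[35,2],[38,0],[44,15],[47,0]]
[[4,7],[5,19],[7,7],[9,11],[11,2],[18,0],[35,2],[38,0],[44,15],[47,9],[49,0]]
[[4,7],[5,19],[7,7],[9,11],[11,12],[21,0],[35,2],[38,0],[44,15],[47,9],[49,0]]
[[4,7],[5,19],[7,7],[9,11],[11,12],[21,0],[28,7],[31,0],[35,2],[38,0],[44,15],[47,9],[49,0]]
[[4,7],[5,19],[7,7],[9,11],[11,12],[21,0],[28,7],[31,0],[35,2],[38,0],[44,15],[47,9],[49,0]]
[[4,7],[5,19],[7,7],[9,11],[11,12],[21,0],[23,20],[26,0],[28,7],[31,0],[35,2],[38,0],[44,15],[47,9],[49,0]]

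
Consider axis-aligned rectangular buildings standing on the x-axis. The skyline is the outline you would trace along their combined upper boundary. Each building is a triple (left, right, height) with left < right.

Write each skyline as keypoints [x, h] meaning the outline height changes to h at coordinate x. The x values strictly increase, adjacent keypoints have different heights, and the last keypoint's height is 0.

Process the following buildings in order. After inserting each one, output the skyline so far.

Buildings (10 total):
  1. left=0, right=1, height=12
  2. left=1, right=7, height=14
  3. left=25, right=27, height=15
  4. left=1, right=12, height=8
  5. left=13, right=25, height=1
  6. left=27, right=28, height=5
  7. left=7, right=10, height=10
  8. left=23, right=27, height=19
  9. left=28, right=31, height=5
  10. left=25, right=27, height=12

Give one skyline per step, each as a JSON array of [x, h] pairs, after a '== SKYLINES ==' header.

== SKYLINES ==
[[0,12],[1,0]]
[[0,12],[1,14],[7,0]]
[[0,12],[1,14],[7,0],[25,15],[27,0]]
[[0,12],[1,14],[7,8],[12,0],[25,15],[27,0]]
[[0,12],[1,14],[7,8],[12,0],[13,1],[25,15],[27,0]]
[[0,12],[1,14],[7,8],[12,0],[13,1],[25,15],[27,5],[28,0]]
[[0,12],[1,14],[7,10],[10,8],[12,0],[13,1],[25,15],[27,5],[28,0]]
[[0,12],[1,14],[7,10],[10,8],[12,0],[13,1],[23,19],[27,5],[28,0]]
[[0,12],[1,14],[7,10],[10,8],[12,0],[13,1],[23,19],[27,5],[31,0]]
[[0,12],[1,14],[7,10],[10,8],[12,0],[13,1],[23,19],[27,5],[31,0]]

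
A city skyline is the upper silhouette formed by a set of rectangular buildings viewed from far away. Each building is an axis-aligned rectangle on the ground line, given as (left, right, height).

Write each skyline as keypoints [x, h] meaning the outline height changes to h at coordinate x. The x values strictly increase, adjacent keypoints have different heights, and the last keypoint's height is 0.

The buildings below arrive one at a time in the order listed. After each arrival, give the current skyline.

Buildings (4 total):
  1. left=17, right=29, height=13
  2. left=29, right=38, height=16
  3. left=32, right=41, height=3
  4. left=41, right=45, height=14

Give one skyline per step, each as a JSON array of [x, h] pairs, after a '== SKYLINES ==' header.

== SKYLINES ==
[[17,13],[29,0]]
[[17,13],[29,16],[38,0]]
[[17,13],[29,16],[38,3],[41,0]]
[[17,13],[29,16],[38,3],[41,14],[45,0]]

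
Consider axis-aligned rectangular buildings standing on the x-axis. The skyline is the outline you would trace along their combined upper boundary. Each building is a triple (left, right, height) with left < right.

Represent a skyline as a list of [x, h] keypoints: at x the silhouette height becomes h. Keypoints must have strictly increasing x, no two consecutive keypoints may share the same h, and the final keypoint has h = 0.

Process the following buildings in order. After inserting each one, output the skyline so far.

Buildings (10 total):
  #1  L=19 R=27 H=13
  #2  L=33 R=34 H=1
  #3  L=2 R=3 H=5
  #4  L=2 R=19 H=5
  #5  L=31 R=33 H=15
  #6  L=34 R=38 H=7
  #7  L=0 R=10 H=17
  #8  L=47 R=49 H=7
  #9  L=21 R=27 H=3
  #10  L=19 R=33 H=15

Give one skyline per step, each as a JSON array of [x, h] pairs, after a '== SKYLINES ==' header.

== SKYLINES ==
[[19,13],[27,0]]
[[19,13],[27,0],[33,1],[34,0]]
[[2,5],[3,0],[19,13],[27,0],[33,1],[34,0]]
[[2,5],[19,13],[27,0],[33,1],[34,0]]
[[2,5],[19,13],[27,0],[31,15],[33,1],[34,0]]
[[2,5],[19,13],[27,0],[31,15],[33,1],[34,7],[38,0]]
[[0,17],[10,5],[19,13],[27,0],[31,15],[33,1],[34,7],[38,0]]
[[0,17],[10,5],[19,13],[27,0],[31,15],[33,1],[34,7],[38,0],[47,7],[49,0]]
[[0,17],[10,5],[19,13],[27,0],[31,15],[33,1],[34,7],[38,0],[47,7],[49,0]]
[[0,17],[10,5],[19,15],[33,1],[34,7],[38,0],[47,7],[49,0]]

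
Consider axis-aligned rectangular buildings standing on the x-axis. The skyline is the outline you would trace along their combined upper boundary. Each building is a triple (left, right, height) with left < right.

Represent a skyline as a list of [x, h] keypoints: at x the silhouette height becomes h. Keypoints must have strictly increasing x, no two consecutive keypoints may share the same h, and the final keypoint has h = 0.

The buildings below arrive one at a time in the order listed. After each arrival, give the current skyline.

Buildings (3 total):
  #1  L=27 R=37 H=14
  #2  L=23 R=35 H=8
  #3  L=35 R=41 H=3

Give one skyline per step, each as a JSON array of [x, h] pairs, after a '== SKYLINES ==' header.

== SKYLINES ==
[[27,14],[37,0]]
[[23,8],[27,14],[37,0]]
[[23,8],[27,14],[37,3],[41,0]]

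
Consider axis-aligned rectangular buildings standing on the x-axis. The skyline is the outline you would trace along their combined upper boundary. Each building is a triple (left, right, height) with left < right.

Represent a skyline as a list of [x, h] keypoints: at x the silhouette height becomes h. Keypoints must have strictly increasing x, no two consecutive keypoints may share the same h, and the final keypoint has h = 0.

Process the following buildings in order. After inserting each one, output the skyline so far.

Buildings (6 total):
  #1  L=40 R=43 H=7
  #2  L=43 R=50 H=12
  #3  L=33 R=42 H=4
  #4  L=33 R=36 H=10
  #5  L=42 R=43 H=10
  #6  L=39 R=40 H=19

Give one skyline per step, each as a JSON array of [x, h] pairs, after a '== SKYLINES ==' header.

== SKYLINES ==
[[40,7],[43,0]]
[[40,7],[43,12],[50,0]]
[[33,4],[40,7],[43,12],[50,0]]
[[33,10],[36,4],[40,7],[43,12],[50,0]]
[[33,10],[36,4],[40,7],[42,10],[43,12],[50,0]]
[[33,10],[36,4],[39,19],[40,7],[42,10],[43,12],[50,0]]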